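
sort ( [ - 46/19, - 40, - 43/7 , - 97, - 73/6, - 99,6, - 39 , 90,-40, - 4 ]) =[-99,-97, - 40,-40, - 39,- 73/6, - 43/7, - 4,-46/19,6,90]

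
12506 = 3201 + 9305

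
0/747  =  0 = 0.00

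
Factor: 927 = 3^2*103^1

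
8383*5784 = 48487272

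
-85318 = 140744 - 226062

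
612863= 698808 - 85945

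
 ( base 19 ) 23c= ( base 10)791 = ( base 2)1100010111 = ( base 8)1427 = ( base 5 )11131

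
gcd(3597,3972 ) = 3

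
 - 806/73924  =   - 1 + 36559/36962 = - 0.01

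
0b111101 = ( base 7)115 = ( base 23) 2F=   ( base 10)61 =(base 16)3D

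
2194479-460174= 1734305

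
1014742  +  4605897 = 5620639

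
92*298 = 27416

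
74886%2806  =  1930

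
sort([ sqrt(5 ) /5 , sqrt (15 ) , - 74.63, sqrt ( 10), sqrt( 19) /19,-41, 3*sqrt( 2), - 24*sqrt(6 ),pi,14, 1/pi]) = [ - 74.63, - 24*sqrt(6 ), - 41, sqrt( 19 )/19,1/pi,  sqrt( 5 )/5, pi,sqrt ( 10 ),  sqrt ( 15 ),3*sqrt(2 ),14]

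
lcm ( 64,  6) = 192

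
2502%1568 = 934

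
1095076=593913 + 501163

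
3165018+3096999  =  6262017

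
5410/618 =8 + 233/309 = 8.75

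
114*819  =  93366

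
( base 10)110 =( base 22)50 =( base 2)1101110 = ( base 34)38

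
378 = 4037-3659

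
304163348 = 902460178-598296830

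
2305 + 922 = 3227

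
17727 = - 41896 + 59623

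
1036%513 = 10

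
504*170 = 85680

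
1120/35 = 32 = 32.00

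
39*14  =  546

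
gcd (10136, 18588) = 4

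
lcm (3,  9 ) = 9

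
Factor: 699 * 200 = 139800 = 2^3*3^1*5^2*233^1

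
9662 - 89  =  9573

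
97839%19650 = 19239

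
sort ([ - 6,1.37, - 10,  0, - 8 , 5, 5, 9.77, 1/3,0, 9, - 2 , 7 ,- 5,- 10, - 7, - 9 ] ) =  [ - 10, - 10, - 9, - 8 , - 7, - 6, - 5,-2,0, 0,1/3,1.37,5,5,  7, 9, 9.77]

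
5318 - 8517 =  - 3199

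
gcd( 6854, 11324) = 298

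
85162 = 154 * 553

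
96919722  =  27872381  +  69047341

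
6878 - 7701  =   - 823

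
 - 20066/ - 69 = 290 + 56/69 = 290.81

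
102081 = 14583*7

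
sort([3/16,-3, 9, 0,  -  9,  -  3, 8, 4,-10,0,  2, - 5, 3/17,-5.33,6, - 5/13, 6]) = [ - 10, - 9, - 5.33, - 5,-3,- 3 ,-5/13 , 0,0, 3/17, 3/16, 2, 4,6,6, 8,9 ]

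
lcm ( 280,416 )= 14560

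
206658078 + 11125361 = 217783439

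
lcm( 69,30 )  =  690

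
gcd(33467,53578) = 7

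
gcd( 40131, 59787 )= 819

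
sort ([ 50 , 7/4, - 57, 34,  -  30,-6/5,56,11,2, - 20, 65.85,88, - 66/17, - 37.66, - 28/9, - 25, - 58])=[ - 58, - 57,-37.66, - 30,  -  25,- 20, - 66/17, - 28/9, - 6/5 , 7/4, 2,11, 34,50, 56,65.85,88 ] 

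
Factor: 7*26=182 = 2^1*7^1 * 13^1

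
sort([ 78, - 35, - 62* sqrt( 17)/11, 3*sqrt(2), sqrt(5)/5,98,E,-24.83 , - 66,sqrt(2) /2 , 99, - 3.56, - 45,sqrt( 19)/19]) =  [-66, - 45, -35, - 24.83, - 62*sqrt( 17 ) /11,- 3.56,sqrt( 19) /19,sqrt ( 5)/5,sqrt( 2)/2,E,3*sqrt(  2 ),  78,98 , 99]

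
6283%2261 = 1761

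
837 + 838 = 1675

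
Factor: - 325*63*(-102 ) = 2088450 = 2^1 * 3^3*5^2 * 7^1 * 13^1*17^1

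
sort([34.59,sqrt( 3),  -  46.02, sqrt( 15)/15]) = [ - 46.02, sqrt( 15 ) /15,sqrt(3 ), 34.59] 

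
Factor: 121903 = 139^1*877^1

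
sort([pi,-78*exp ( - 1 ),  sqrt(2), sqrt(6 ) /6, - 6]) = [ -78*exp( - 1),-6,sqrt( 6)/6, sqrt( 2 ),  pi]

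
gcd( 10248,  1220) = 244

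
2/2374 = 1/1187 = 0.00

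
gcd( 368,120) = 8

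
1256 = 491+765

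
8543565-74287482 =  - 65743917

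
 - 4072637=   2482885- 6555522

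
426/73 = 426/73 = 5.84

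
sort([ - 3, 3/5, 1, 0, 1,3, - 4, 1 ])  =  [ -4, - 3,0, 3/5, 1 , 1, 1,3]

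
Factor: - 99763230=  - 2^1 *3^1*5^1 * 7^1*271^1*1753^1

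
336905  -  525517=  - 188612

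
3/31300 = 3/31300 = 0.00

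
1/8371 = 1/8371 = 0.00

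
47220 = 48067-847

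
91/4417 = 13/631 = 0.02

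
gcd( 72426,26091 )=3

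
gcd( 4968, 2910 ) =6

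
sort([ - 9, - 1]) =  [ - 9, - 1]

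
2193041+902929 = 3095970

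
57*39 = 2223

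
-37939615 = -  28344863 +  - 9594752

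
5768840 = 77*74920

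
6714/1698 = 3 + 270/283=3.95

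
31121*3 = 93363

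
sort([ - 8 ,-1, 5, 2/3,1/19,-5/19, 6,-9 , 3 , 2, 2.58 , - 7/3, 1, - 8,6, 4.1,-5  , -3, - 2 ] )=[  -  9, - 8 , - 8, - 5,- 3,  -  7/3 , - 2 , - 1, - 5/19, 1/19,  2/3,1,2, 2.58, 3, 4.1 , 5, 6, 6]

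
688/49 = 688/49 = 14.04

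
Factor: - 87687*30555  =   - 3^4*5^1* 7^1 * 97^1 * 9743^1 = -2679276285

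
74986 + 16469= 91455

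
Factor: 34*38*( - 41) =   -  2^2*17^1*19^1*41^1 = - 52972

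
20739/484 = 20739/484  =  42.85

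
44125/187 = 235  +  180/187 = 235.96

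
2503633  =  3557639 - 1054006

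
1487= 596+891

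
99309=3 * 33103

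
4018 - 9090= - 5072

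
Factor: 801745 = 5^1*  7^1*22907^1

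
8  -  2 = 6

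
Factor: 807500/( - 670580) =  - 5^3*17^1*19^1*33529^( - 1)= - 40375/33529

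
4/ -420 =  - 1/105= - 0.01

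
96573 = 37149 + 59424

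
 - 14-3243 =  - 3257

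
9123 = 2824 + 6299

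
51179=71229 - 20050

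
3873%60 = 33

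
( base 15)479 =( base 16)3F6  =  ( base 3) 1101120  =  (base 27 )1af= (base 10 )1014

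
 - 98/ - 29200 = 49/14600 = 0.00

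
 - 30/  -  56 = 15/28 =0.54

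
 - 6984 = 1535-8519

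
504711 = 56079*9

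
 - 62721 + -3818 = - 66539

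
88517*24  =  2124408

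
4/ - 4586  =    -  2/2293 = - 0.00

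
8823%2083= 491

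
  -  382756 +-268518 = - 651274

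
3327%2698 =629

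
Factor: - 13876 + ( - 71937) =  - 7^1 * 13^1*23^1*41^1 = - 85813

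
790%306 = 178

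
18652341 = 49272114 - 30619773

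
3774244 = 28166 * 134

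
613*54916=33663508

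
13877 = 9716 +4161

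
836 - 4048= - 3212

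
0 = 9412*0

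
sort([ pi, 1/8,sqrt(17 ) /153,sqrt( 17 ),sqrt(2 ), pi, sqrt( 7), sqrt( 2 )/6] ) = [sqrt ( 17 )/153,1/8,  sqrt(2)/6, sqrt ( 2),  sqrt( 7 ),pi,pi , sqrt(17)]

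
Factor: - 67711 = - 7^1*17^1 * 569^1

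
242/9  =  26 + 8/9=   26.89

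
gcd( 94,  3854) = 94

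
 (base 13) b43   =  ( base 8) 3572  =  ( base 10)1914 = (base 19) 55e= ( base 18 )5g6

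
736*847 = 623392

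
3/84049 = 3/84049 = 0.00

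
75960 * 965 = 73301400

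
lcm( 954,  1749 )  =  10494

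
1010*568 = 573680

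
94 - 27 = 67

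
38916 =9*4324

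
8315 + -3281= 5034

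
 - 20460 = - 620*33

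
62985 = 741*85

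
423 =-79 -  - 502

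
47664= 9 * 5296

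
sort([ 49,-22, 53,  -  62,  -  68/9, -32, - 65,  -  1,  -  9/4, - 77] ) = [ - 77, - 65,-62,  -  32, - 22,-68/9 ,- 9/4 ,-1, 49,53] 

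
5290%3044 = 2246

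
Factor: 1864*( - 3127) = -5828728=- 2^3*53^1*59^1 * 233^1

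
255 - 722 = - 467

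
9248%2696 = 1160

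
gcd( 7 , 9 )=1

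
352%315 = 37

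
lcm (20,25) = 100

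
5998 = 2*2999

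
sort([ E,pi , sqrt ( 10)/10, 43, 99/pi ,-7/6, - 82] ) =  [ - 82,-7/6,  sqrt(10)/10, E, pi , 99/pi, 43]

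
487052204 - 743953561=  - 256901357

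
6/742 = 3/371 = 0.01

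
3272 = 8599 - 5327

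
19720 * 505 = 9958600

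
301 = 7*43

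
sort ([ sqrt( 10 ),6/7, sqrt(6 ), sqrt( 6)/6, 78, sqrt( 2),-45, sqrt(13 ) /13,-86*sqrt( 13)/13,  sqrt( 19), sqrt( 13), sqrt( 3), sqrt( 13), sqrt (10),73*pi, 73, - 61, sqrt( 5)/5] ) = [-61, -45, - 86*sqrt( 13 ) /13, sqrt( 13)/13, sqrt (6 ) /6, sqrt(5 )/5,6/7, sqrt( 2),  sqrt( 3), sqrt( 6 ),sqrt(10 ),sqrt( 10 ), sqrt( 13 ),sqrt( 13 ), sqrt( 19), 73,78, 73 * pi]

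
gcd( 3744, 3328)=416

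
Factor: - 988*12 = -2^4*3^1*13^1*19^1 = -11856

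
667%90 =37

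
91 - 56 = 35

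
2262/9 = 251 + 1/3= 251.33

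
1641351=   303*5417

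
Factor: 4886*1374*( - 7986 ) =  - 53612924904= - 2^3*3^2*7^1*11^3*229^1*349^1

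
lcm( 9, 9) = 9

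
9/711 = 1/79 = 0.01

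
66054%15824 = 2758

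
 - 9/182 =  - 9/182 = - 0.05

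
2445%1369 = 1076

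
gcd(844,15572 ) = 4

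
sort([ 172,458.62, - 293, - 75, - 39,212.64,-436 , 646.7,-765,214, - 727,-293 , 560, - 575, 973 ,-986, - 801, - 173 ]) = [-986,  -  801,-765,-727,-575, - 436, - 293,- 293,-173, - 75, - 39, 172,212.64,214, 458.62, 560, 646.7,  973 ] 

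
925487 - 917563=7924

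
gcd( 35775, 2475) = 225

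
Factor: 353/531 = 3^( - 2 )*59^ ( - 1) * 353^1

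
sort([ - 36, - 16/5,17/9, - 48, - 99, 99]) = [ - 99, - 48, - 36,-16/5, 17/9,99 ]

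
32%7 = 4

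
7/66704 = 7/66704 = 0.00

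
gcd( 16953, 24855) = 3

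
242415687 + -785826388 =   -  543410701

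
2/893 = 2/893=0.00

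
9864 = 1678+8186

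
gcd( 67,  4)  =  1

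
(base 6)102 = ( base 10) 38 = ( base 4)212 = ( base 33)15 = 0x26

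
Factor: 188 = 2^2 * 47^1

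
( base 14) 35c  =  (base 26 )pk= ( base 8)1236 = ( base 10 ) 670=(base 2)1010011110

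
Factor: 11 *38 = 418  =  2^1*11^1*19^1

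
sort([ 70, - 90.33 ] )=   [-90.33, 70]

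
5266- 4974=292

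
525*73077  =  38365425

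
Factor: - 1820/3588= - 3^(-1)*5^1*7^1*23^( - 1) = - 35/69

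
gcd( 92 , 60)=4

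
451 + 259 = 710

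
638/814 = 29/37 = 0.78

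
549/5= 549/5 = 109.80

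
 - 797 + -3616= - 4413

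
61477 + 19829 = 81306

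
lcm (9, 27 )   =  27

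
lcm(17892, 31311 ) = 125244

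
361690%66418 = 29600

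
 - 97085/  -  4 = 97085/4 = 24271.25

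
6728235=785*8571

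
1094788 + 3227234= 4322022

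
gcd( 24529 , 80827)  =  1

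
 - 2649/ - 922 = 2649/922  =  2.87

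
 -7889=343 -8232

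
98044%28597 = 12253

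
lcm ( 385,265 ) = 20405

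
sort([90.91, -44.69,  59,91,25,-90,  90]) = [ - 90,-44.69,25, 59,90, 90.91 , 91 ] 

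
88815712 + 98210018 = 187025730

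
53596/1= 53596 = 53596.00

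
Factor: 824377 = 211^1*3907^1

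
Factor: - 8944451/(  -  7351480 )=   2^(-3) * 5^ (- 1)*  17^( - 1)*19^( - 1 ) * 107^1 *179^1*467^1 * 569^( - 1) 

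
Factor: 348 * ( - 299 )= - 104052= - 2^2*3^1*13^1 * 23^1*29^1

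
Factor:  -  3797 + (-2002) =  -3^1*1933^1 = - 5799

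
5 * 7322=36610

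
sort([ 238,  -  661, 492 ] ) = [ -661,238,492 ] 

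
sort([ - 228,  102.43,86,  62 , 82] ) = [ - 228, 62,82, 86,  102.43]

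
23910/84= 284 + 9/14 = 284.64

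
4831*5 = 24155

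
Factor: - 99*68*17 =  - 2^2*3^2*11^1*17^2 = - 114444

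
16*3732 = 59712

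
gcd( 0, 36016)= 36016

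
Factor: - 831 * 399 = -3^2*7^1 * 19^1*277^1 = -331569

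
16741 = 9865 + 6876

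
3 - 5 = -2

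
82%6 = 4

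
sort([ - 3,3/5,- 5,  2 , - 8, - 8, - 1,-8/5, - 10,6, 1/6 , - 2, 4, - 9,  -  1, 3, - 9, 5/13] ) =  [ - 10,  -  9 , - 9, - 8, - 8, - 5, - 3, - 2, - 8/5,  -  1,-1, 1/6, 5/13, 3/5,2,3,4,6]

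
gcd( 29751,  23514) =3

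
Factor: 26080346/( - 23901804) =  - 13040173/11950902 = -2^(-1 ) * 3^( -4)*17^1*41^1 * 53^1*353^1*73771^(-1) 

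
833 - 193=640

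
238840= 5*47768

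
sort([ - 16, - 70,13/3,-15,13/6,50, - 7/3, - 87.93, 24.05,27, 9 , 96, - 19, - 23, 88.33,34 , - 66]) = [ - 87.93, - 70, - 66, - 23, - 19,  -  16 , - 15, - 7/3,13/6,13/3,  9,24.05, 27  ,  34,50 , 88.33, 96 ]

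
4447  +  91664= 96111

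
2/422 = 1/211  =  0.00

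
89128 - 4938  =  84190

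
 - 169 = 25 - 194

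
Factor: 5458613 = 23^1*237331^1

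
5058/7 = 5058/7 = 722.57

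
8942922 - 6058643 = 2884279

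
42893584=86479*496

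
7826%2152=1370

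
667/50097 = 667/50097 = 0.01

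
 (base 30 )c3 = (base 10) 363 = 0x16b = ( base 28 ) CR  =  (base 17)146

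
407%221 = 186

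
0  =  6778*0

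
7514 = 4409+3105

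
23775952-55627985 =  - 31852033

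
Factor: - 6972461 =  - 79^1*88259^1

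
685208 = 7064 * 97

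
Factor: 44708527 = 23^1*89^1 *21841^1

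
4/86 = 2/43=0.05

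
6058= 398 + 5660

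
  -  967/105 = -967/105 = -9.21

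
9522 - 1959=7563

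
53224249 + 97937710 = 151161959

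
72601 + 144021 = 216622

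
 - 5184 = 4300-9484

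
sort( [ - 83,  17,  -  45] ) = [-83, - 45, 17]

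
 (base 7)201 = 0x63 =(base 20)4J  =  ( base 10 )99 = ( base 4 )1203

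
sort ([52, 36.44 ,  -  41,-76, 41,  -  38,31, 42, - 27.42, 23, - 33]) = [ - 76,  -  41,  -  38, - 33, - 27.42,  23 , 31, 36.44,41, 42,  52] 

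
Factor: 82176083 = 11^1 * 19^1*393187^1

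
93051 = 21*4431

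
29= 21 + 8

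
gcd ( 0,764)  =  764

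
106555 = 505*211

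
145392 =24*6058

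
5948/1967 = 3  +  47/1967= 3.02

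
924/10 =92 + 2/5 = 92.40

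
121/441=121/441=0.27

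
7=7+0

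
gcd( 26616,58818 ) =6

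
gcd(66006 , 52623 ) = 9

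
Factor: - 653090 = -2^1 * 5^1*65309^1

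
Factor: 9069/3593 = 3^1*3023^1*3593^(  -  1 ) 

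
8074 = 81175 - 73101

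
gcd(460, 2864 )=4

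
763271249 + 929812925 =1693084174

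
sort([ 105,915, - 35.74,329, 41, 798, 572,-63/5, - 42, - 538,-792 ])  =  [ - 792, - 538, - 42, - 35.74,  -  63/5, 41, 105, 329 , 572, 798, 915] 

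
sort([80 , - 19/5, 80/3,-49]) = [ - 49, - 19/5 , 80/3,  80 ]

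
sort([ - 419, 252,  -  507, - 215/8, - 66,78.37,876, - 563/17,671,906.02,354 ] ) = [ - 507, - 419, - 66, - 563/17, - 215/8,78.37, 252,354 , 671,  876,906.02 ] 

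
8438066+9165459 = 17603525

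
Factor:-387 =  - 3^2 *43^1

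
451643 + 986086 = 1437729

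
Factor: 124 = 2^2 *31^1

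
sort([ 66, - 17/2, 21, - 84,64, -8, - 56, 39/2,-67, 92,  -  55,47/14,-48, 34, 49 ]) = [ - 84, - 67,-56 , - 55 , - 48, - 17/2,-8, 47/14, 39/2, 21, 34, 49, 64,66,  92 ]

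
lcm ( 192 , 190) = 18240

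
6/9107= 6/9107=   0.00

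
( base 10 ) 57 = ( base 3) 2010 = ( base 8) 71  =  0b111001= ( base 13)45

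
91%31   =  29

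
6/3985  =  6/3985 = 0.00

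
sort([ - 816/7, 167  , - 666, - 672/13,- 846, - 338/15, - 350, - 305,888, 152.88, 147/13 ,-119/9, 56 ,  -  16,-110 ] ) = [ - 846, -666, - 350,- 305,- 816/7,- 110,- 672/13,-338/15, - 16, - 119/9, 147/13, 56, 152.88  ,  167, 888]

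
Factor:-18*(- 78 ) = 1404 = 2^2*3^3*13^1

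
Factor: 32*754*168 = 4053504 = 2^9*3^1*7^1* 13^1*29^1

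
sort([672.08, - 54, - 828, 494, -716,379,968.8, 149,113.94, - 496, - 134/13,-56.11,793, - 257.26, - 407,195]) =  [ - 828,-716, -496, - 407, - 257.26,-56.11, - 54, - 134/13,113.94,149,195,379,494,672.08,793,  968.8 ] 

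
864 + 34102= 34966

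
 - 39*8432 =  - 328848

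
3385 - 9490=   -  6105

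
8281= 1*8281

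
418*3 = 1254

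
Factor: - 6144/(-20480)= 2^( - 1 ) * 3^1 * 5^(-1) = 3/10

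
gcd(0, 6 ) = 6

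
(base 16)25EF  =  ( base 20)145B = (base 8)22757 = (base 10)9711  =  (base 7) 40212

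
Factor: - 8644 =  - 2^2 * 2161^1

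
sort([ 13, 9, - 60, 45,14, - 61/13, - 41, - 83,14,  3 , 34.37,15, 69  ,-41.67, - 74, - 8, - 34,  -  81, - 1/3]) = [- 83, - 81, - 74, - 60, - 41.67, - 41, - 34, - 8, - 61/13, - 1/3,  3,9,13 , 14,14, 15,34.37,45,  69]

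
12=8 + 4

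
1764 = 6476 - 4712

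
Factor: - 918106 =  - 2^1*  7^1*65579^1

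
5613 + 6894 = 12507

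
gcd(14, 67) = 1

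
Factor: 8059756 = 2^2*2014939^1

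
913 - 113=800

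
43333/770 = 56+213/770 =56.28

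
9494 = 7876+1618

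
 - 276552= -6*46092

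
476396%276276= 200120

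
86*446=38356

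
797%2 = 1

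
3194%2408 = 786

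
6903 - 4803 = 2100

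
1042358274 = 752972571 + 289385703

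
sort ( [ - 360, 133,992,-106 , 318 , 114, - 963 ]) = [ - 963, - 360, - 106,114,133, 318 , 992]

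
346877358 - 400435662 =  - 53558304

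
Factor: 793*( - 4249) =-3369457 = - 7^1 * 13^1*61^1* 607^1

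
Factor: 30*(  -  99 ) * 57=- 2^1 * 3^4 * 5^1 * 11^1 * 19^1 = -  169290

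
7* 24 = 168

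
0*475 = 0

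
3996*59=235764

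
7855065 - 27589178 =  -19734113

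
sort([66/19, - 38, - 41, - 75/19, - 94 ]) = [ - 94 , - 41, - 38, - 75/19,66/19]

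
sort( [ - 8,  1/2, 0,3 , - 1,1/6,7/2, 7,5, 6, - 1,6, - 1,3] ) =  [-8 , - 1, - 1,-1,0, 1/6,  1/2,3, 3,7/2, 5,6, 6, 7 ]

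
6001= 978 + 5023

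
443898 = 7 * 63414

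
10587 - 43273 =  - 32686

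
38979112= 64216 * 607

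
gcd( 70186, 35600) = 2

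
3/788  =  3/788 = 0.00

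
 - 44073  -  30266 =- 74339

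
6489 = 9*721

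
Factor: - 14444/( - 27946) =2^1*23^1*89^( -1) = 46/89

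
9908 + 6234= 16142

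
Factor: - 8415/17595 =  - 11/23 = -11^1*23^( -1 )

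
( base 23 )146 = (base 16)273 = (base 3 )212020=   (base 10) 627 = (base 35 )hw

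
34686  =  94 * 369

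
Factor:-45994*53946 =- 2^2 * 3^6*13^1*29^1*37^1*61^1 = - 2481192324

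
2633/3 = 2633/3 = 877.67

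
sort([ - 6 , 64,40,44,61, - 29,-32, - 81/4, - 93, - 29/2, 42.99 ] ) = [ - 93 , - 32,- 29,- 81/4,  -  29/2, - 6, 40, 42.99, 44, 61,64 ]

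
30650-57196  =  -26546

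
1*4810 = 4810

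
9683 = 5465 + 4218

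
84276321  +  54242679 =138519000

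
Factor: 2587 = 13^1*199^1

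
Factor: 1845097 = 277^1*6661^1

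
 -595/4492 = - 1 + 3897/4492 = - 0.13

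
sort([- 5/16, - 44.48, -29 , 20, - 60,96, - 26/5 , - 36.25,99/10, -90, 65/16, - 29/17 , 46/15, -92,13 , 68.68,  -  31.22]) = [-92, -90,-60, - 44.48, - 36.25, - 31.22 ,  -  29,-26/5, - 29/17 , -5/16,46/15,65/16,99/10, 13,20,68.68,  96 ]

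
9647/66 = 877/6=146.17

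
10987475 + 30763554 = 41751029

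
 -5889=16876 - 22765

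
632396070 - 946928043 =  - 314531973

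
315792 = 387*816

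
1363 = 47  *29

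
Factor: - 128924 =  - 2^2*167^1 * 193^1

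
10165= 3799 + 6366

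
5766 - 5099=667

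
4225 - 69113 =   -  64888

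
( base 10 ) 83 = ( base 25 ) 38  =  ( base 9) 102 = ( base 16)53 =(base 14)5D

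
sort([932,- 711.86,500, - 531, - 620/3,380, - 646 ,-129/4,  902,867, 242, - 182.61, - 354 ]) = [-711.86, - 646, - 531 , - 354, - 620/3, - 182.61, - 129/4, 242, 380, 500,867, 902,932]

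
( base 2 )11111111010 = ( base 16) 7FA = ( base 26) 30E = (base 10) 2042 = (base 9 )2718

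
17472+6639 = 24111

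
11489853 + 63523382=75013235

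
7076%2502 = 2072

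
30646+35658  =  66304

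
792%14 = 8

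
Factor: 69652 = 2^2*11^1*1583^1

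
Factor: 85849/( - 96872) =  - 2^( - 3)* 293^2*12109^(  -  1) 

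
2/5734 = 1/2867 = 0.00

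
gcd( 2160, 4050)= 270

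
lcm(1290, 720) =30960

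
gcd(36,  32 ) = 4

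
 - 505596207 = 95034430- 600630637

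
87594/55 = 87594/55=1592.62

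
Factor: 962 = 2^1*13^1*37^1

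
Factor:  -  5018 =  - 2^1* 13^1*193^1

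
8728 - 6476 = 2252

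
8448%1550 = 698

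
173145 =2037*85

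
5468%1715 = 323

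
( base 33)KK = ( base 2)1010101000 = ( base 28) O8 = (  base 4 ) 22220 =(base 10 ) 680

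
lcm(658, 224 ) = 10528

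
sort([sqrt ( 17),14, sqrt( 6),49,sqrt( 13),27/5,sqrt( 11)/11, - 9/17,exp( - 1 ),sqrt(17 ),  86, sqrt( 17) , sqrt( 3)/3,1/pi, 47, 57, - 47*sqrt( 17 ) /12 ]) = [ - 47 * sqrt( 17)/12, - 9/17,sqrt(  11 ) /11,1/pi,exp( - 1 ),sqrt( 3)/3,  sqrt( 6 ),sqrt( 13) , sqrt( 17 ),  sqrt ( 17 ),  sqrt(17),  27/5,14,47,  49, 57 , 86 ]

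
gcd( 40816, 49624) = 8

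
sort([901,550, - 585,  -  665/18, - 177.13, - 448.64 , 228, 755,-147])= [-585, - 448.64, - 177.13, - 147, - 665/18, 228,550, 755 , 901 ]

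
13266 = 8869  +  4397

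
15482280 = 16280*951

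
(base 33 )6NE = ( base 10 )7307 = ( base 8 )16213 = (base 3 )101000122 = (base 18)149h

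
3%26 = 3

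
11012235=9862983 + 1149252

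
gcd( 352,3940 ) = 4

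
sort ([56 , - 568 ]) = [ - 568, 56]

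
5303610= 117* 45330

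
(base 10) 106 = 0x6A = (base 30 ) 3G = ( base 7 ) 211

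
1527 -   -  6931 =8458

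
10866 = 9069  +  1797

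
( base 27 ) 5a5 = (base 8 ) 7520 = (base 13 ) 1A27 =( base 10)3920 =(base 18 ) C1E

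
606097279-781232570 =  - 175135291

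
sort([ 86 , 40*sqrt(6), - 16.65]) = [ - 16.65,86, 40 * sqrt( 6 ) ]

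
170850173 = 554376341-383526168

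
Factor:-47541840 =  -2^4*3^1*5^1*198091^1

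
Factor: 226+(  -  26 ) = 200 = 2^3 *5^2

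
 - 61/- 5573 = 61/5573 = 0.01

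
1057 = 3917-2860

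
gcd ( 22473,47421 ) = 99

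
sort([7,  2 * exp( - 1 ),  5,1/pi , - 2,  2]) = [ - 2,1/pi, 2*exp( - 1 ) , 2,5,7 ] 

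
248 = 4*62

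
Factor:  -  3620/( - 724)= 5^1 = 5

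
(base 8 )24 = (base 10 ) 20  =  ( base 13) 17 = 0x14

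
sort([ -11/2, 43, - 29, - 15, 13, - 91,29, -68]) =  [ - 91 , - 68, - 29, - 15, - 11/2,13,29,43 ] 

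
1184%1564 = 1184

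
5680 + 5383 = 11063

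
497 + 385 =882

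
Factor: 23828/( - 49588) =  - 7^( - 1 )*11^( - 1) * 37^1 = - 37/77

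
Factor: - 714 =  -2^1 * 3^1*7^1*17^1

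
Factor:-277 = -277^1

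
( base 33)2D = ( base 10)79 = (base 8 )117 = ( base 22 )3D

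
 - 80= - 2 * 40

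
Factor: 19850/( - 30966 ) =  - 3^ ( - 1 )*5^2*13^ (- 1 )=- 25/39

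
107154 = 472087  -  364933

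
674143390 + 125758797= 799902187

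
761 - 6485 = - 5724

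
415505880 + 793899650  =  1209405530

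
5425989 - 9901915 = - 4475926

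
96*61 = 5856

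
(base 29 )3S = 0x73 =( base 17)6d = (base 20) 5f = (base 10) 115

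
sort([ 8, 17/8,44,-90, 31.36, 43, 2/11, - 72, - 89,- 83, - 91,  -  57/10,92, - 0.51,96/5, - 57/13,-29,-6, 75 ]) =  [  -  91,-90,- 89, - 83 , - 72,-29,-6,-57/10,-57/13,-0.51,2/11,  17/8 , 8, 96/5 , 31.36, 43,44, 75,92 ]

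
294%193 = 101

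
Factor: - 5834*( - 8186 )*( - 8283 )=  - 395572258092=- 2^2*3^1* 11^1 * 251^1 * 2917^1*4093^1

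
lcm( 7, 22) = 154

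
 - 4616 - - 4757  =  141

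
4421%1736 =949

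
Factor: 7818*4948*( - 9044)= - 349853248416 = - 2^5 * 3^1 * 7^1*17^1*19^1 * 1237^1*1303^1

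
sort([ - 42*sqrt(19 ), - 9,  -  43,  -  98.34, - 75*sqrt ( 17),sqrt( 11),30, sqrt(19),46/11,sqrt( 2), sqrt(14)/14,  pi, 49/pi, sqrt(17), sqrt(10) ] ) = [ - 75 *sqrt(17), - 42*sqrt ( 19),  -  98.34,  -  43 , -9,  sqrt( 14)/14,sqrt ( 2),pi, sqrt( 10), sqrt(11),sqrt( 17), 46/11 , sqrt(19),  49/pi, 30] 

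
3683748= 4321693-637945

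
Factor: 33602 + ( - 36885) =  - 3283   =  - 7^2*67^1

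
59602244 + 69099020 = 128701264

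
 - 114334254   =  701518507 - 815852761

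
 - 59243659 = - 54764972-4478687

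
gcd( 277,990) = 1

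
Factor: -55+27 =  - 2^2* 7^1 = - 28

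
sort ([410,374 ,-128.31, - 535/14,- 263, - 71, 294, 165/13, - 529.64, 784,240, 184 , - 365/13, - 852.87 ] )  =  [ - 852.87, - 529.64 , - 263, - 128.31 , - 71,-535/14, - 365/13, 165/13 , 184, 240, 294, 374,410 , 784]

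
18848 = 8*2356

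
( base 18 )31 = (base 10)55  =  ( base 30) 1p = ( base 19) 2H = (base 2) 110111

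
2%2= 0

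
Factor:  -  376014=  - 2^1*3^1*29^1*2161^1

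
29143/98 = 29143/98= 297.38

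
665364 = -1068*(-623)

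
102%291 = 102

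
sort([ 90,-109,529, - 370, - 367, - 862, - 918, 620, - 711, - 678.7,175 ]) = [ - 918, - 862,  -  711, - 678.7, - 370, - 367,- 109, 90, 175, 529, 620 ] 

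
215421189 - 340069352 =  - 124648163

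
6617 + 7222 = 13839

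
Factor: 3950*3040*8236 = 98897888000 = 2^8 * 5^3 *19^1*29^1 * 71^1*79^1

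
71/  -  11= - 71/11 = - 6.45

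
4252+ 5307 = 9559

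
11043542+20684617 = 31728159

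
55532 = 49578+5954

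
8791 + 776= 9567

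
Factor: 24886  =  2^1*23^1*541^1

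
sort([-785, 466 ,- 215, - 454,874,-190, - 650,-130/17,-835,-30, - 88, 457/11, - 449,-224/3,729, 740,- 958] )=[ - 958, - 835 ,- 785, - 650, - 454, - 449, - 215, - 190,-88,-224/3,  -  30 ,  -  130/17,457/11,  466 , 729,740,874] 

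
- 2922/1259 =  - 3+ 855/1259 = - 2.32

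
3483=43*81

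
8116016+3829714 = 11945730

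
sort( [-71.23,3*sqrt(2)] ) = [ - 71.23,  3 * sqrt(2)] 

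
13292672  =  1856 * 7162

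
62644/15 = 62644/15 = 4176.27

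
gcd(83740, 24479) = 1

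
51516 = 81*636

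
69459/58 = 1197+33/58 = 1197.57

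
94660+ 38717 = 133377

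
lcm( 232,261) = 2088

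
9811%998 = 829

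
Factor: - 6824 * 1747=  - 11921528 = - 2^3*853^1*1747^1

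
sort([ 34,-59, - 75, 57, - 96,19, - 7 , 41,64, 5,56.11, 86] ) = [- 96, - 75,-59,-7,5,19,34,41, 56.11,57, 64,86] 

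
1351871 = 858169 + 493702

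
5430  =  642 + 4788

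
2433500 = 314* 7750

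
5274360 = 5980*882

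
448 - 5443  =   - 4995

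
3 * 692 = 2076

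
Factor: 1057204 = 2^2 * 264301^1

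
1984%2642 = 1984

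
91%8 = 3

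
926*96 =88896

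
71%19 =14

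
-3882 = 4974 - 8856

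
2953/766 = 2953/766 = 3.86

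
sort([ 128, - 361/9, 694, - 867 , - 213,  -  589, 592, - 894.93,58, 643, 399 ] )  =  [ - 894.93, - 867,  -  589, - 213, - 361/9, 58, 128, 399, 592, 643, 694]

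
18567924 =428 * 43383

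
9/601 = 9/601 = 0.01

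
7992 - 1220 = 6772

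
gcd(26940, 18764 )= 4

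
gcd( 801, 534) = 267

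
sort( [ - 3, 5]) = [ - 3 , 5 ]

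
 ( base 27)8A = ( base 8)342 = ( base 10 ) 226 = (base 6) 1014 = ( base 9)271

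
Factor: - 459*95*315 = -3^5*5^2*7^1*17^1*19^1 = - 13735575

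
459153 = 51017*9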